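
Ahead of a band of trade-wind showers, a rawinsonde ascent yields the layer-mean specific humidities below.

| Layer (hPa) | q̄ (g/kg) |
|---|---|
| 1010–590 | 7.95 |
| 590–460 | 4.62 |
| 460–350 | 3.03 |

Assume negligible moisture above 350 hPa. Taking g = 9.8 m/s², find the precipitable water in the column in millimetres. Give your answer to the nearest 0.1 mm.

PW ≈ 43.6 mm

Precipitable water is the column-integrated vapour mass per unit area: PW = (1/g) Σ q̄ Δp, with q in kg/kg and Δp in Pa (1 kg/m² of water = 1 mm).
Layer 1010–590 hPa: Δp = 420 hPa = 42000 Pa, q̄ = 0.00795 kg/kg → 0.00795 × 42000 / 9.8 = 34.07 mm
Layer 590–460 hPa: Δp = 130 hPa = 13000 Pa, q̄ = 0.00462 kg/kg → 0.00462 × 13000 / 9.8 = 6.13 mm
Layer 460–350 hPa: Δp = 110 hPa = 11000 Pa, q̄ = 0.00303 kg/kg → 0.00303 × 11000 / 9.8 = 3.40 mm
PW = 34.07 + 6.13 + 3.40 = 43.60 ≈ 43.6 mm.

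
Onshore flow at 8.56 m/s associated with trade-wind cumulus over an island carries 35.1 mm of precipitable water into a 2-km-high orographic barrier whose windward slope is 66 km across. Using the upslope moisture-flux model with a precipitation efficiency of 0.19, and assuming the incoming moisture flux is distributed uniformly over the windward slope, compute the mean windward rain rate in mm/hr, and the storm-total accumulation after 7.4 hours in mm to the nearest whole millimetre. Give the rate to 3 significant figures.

Incoming column moisture flux per unit ridge length: F = V × PW = 8.56 × 35.1 = 300.456 mm·m/s.
Spread over the 66 km slope with efficiency ε = 0.19: R = ε·F/W = 0.19 × 300.456 / 66000 m = 8.649e-04 mm/s.
R = 8.649e-04 × 3600 = 3.11 mm/hr.
Over 7.4 h: total = 3.11 × 7.4 = 23.014 ≈ 23 mm.

R ≈ 3.11 mm/hr; total ≈ 23 mm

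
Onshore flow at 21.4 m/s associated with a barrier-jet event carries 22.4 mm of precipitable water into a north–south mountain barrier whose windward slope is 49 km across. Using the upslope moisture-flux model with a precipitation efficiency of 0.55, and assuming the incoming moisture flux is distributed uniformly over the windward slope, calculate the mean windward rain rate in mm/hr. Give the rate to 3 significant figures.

R ≈ 19.4 mm/hr

Incoming column moisture flux per unit ridge length: F = V × PW = 21.4 × 22.4 = 479.36 mm·m/s.
Spread over the 49 km slope with efficiency ε = 0.55: R = ε·F/W = 0.55 × 479.36 / 49000 m = 5.381e-03 mm/s.
R = 5.381e-03 × 3600 = 19.4 mm/hr.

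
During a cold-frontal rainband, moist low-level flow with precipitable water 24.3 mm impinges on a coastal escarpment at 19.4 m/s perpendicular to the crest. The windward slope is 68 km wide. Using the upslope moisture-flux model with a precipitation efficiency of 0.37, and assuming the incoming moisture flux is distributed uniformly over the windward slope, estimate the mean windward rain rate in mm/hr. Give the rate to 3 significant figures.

Incoming column moisture flux per unit ridge length: F = V × PW = 19.4 × 24.3 = 471.42 mm·m/s.
Spread over the 68 km slope with efficiency ε = 0.37: R = ε·F/W = 0.37 × 471.42 / 68000 m = 2.565e-03 mm/s.
R = 2.565e-03 × 3600 = 9.23 mm/hr.

R ≈ 9.23 mm/hr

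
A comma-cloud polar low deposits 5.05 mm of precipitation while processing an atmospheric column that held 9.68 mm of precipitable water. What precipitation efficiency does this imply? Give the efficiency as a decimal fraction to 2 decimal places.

ε ≈ 0.52

ε = precipitation / PW = 5.05 / 9.68 = 0.52.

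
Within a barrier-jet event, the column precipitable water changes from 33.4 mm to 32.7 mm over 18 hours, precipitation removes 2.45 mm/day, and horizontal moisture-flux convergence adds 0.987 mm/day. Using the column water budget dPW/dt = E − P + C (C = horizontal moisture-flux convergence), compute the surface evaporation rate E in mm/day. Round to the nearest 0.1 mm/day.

E ≈ 0.5 mm/day

dPW/dt = (32.7 − 33.4) mm / (18/24 day) = -0.933 mm/day.
E = dPW/dt + P − C = (-0.933) + 2.45 − (0.987) = 0.5 mm/day.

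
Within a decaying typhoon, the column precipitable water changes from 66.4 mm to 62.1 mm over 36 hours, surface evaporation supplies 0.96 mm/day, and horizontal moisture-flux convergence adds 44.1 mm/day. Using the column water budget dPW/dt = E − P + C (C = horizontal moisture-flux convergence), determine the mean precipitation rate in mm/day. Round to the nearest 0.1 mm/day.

dPW/dt = (62.1 − 66.4) mm / (36/24 day) = -2.867 mm/day.
P = E + C − dPW/dt = 0.96 + (44.1) − (-2.867) = 47.9 mm/day.

P ≈ 47.9 mm/day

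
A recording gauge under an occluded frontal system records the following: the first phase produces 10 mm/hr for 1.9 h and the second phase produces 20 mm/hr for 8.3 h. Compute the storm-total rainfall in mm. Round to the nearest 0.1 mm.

total ≈ 185.0 mm

Total = Σ Rᵢ Δtᵢ = 10 × 1.9 + 20 × 8.3
      = 19 + 166 = 185.0 mm.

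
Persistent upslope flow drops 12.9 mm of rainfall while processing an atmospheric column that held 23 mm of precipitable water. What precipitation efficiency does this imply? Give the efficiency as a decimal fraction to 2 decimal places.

ε ≈ 0.56

ε = rainfall / PW = 12.9 / 23 = 0.56.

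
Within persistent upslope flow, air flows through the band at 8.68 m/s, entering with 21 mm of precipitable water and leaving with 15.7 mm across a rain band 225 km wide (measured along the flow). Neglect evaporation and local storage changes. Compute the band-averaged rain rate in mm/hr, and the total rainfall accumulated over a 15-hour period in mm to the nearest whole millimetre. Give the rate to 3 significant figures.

R ≈ 0.736 mm/hr; total ≈ 11 mm

Column moisture flux per unit crosswind length is F = V × PW.
Inflow: F_in = 8.68 × 21 = 182.28 mm·m/s
Outflow: F_out = 8.68 × 15.7 = 136.276 mm·m/s
Steady-state rate R = (F_in − F_out)/L = (182.28 − 136.276) / 225000 m = 2.045e-04 mm/s.
R = 2.045e-04 × 3600 = 0.736 mm/hr.
Over 15 h: total = 0.736 × 15 = 11.04 ≈ 11 mm.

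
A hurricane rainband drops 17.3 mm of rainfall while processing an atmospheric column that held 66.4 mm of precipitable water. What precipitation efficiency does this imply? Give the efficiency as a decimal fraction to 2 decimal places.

ε = rainfall / PW = 17.3 / 66.4 = 0.26.

ε ≈ 0.26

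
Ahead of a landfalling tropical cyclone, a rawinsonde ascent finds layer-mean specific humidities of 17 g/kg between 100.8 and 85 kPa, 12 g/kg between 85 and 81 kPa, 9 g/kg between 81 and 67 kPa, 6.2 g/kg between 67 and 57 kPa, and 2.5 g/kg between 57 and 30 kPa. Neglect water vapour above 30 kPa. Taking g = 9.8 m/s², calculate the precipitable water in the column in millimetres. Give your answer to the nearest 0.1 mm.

PW ≈ 58.4 mm

Precipitable water is the column-integrated vapour mass per unit area: PW = (1/g) Σ q̄ Δp, with q in kg/kg and Δp in Pa (1 kg/m² of water = 1 mm).
Layer 100.8–85 kPa: Δp = 158 hPa = 15800 Pa, q̄ = 0.017 kg/kg → 0.017 × 15800 / 9.8 = 27.41 mm
Layer 85–81 kPa: Δp = 40 hPa = 4000 Pa, q̄ = 0.012 kg/kg → 0.012 × 4000 / 9.8 = 4.90 mm
Layer 81–67 kPa: Δp = 140 hPa = 14000 Pa, q̄ = 0.009 kg/kg → 0.009 × 14000 / 9.8 = 12.86 mm
Layer 67–57 kPa: Δp = 100 hPa = 10000 Pa, q̄ = 0.0062 kg/kg → 0.0062 × 10000 / 9.8 = 6.33 mm
Layer 57–30 kPa: Δp = 270 hPa = 27000 Pa, q̄ = 0.0025 kg/kg → 0.0025 × 27000 / 9.8 = 6.89 mm
PW = 27.41 + 4.90 + 12.86 + 6.33 + 6.89 = 58.39 ≈ 58.4 mm.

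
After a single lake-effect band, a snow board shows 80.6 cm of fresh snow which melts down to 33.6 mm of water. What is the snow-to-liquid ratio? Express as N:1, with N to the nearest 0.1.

ratio ≈ 24.0

Ratio = snow depth / SWE = 806 mm / 33.6 mm = 24.0, i.e. 24.0:1.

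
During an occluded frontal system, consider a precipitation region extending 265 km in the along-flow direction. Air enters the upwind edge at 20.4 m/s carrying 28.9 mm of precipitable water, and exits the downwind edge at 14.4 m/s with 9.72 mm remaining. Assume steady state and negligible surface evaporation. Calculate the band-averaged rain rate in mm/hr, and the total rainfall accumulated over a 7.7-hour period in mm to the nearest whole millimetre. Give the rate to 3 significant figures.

R ≈ 6.11 mm/hr; total ≈ 47 mm

Column moisture flux per unit crosswind length is F = V × PW.
Inflow: F_in = 20.4 × 28.9 = 589.56 mm·m/s
Outflow: F_out = 14.4 × 9.72 = 139.968 mm·m/s
Steady-state rate R = (F_in − F_out)/L = (589.56 − 139.968) / 265000 m = 1.697e-03 mm/s.
R = 1.697e-03 × 3600 = 6.11 mm/hr.
Over 7.7 h: total = 6.11 × 7.7 = 47.047 ≈ 47 mm.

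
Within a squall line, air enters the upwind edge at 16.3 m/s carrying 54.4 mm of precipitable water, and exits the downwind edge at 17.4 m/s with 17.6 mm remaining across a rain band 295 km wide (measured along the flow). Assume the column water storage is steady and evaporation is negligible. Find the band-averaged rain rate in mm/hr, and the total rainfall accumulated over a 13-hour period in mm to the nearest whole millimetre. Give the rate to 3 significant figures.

R ≈ 7.08 mm/hr; total ≈ 92 mm

Column moisture flux per unit crosswind length is F = V × PW.
Inflow: F_in = 16.3 × 54.4 = 886.72 mm·m/s
Outflow: F_out = 17.4 × 17.6 = 306.24 mm·m/s
Steady-state rate R = (F_in − F_out)/L = (886.72 − 306.24) / 295000 m = 1.968e-03 mm/s.
R = 1.968e-03 × 3600 = 7.08 mm/hr.
Over 13 h: total = 7.08 × 13 = 92.04 ≈ 92 mm.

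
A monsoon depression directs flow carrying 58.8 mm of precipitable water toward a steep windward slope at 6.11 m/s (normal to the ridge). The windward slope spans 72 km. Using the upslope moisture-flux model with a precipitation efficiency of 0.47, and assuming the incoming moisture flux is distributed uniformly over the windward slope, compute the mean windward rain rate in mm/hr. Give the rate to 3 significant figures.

R ≈ 8.44 mm/hr

Incoming column moisture flux per unit ridge length: F = V × PW = 6.11 × 58.8 = 359.268 mm·m/s.
Spread over the 72 km slope with efficiency ε = 0.47: R = ε·F/W = 0.47 × 359.268 / 72000 m = 2.345e-03 mm/s.
R = 2.345e-03 × 3600 = 8.44 mm/hr.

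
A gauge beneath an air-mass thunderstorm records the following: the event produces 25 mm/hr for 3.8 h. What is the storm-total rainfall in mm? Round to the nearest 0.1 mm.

total ≈ 95.0 mm

Total = Σ Rᵢ Δtᵢ = 25 × 3.8
      = 95 = 95.0 mm.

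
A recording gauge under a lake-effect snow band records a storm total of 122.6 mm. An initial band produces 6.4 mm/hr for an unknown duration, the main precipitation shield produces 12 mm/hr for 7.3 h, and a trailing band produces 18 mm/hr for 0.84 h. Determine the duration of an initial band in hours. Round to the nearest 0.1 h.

duration ≈ 3.1 h

Known phases: 12 × 7.3 + 18 × 0.84 = 87.6 + 15.12 = 102.72 mm.
Remaining depth = 122.6 − 102.72 = 19.88 mm.
Duration = 19.88 / 6.4 = 3.1 h.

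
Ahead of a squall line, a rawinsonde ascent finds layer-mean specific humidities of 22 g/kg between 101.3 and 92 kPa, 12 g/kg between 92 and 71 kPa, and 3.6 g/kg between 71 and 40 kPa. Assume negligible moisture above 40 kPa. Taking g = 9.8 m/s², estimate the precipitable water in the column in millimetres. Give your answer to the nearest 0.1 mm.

PW ≈ 58.0 mm

Precipitable water is the column-integrated vapour mass per unit area: PW = (1/g) Σ q̄ Δp, with q in kg/kg and Δp in Pa (1 kg/m² of water = 1 mm).
Layer 101.3–92 kPa: Δp = 93 hPa = 9300 Pa, q̄ = 0.022 kg/kg → 0.022 × 9300 / 9.8 = 20.88 mm
Layer 92–71 kPa: Δp = 210 hPa = 21000 Pa, q̄ = 0.012 kg/kg → 0.012 × 21000 / 9.8 = 25.71 mm
Layer 71–40 kPa: Δp = 310 hPa = 31000 Pa, q̄ = 0.0036 kg/kg → 0.0036 × 31000 / 9.8 = 11.39 mm
PW = 20.88 + 25.71 + 11.39 = 57.98 ≈ 58.0 mm.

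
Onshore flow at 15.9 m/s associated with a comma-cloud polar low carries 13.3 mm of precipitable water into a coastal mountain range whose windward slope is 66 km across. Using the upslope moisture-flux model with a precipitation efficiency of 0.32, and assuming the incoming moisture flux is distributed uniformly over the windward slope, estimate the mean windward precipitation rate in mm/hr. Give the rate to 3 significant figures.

R ≈ 3.69 mm/hr

Incoming column moisture flux per unit ridge length: F = V × PW = 15.9 × 13.3 = 211.47 mm·m/s.
Spread over the 66 km slope with efficiency ε = 0.32: R = ε·F/W = 0.32 × 211.47 / 66000 m = 1.025e-03 mm/s.
R = 1.025e-03 × 3600 = 3.69 mm/hr.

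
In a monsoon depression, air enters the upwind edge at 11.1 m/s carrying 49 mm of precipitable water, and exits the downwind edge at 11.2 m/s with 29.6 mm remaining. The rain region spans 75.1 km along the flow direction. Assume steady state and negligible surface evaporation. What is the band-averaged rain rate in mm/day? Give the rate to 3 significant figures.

Column moisture flux per unit crosswind length is F = V × PW.
Inflow: F_in = 11.1 × 49 = 543.9 mm·m/s
Outflow: F_out = 11.2 × 29.6 = 331.52 mm·m/s
Steady-state rate R = (F_in − F_out)/L = (543.9 − 331.52) / 75100 m = 2.828e-03 mm/s.
R = 2.828e-03 × 3600 × 24 = 244 mm/day.

R ≈ 244 mm/day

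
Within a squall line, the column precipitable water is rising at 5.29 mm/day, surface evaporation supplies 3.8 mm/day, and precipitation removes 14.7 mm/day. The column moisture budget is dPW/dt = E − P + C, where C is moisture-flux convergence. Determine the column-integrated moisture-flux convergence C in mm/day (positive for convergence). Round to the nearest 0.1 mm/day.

dPW/dt = +5.29 mm/day.
C = dPW/dt − E + P = (+5.29) − 3.8 + 14.7 = 16.2 mm/day.

C ≈ 16.2 mm/day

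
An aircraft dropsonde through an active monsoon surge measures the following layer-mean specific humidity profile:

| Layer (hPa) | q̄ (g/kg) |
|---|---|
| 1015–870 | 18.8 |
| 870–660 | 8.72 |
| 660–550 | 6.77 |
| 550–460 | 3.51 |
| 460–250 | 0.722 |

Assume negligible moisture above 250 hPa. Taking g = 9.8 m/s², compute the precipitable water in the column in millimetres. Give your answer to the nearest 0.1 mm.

PW ≈ 58.9 mm

Precipitable water is the column-integrated vapour mass per unit area: PW = (1/g) Σ q̄ Δp, with q in kg/kg and Δp in Pa (1 kg/m² of water = 1 mm).
Layer 1015–870 hPa: Δp = 145 hPa = 14500 Pa, q̄ = 0.0188 kg/kg → 0.0188 × 14500 / 9.8 = 27.82 mm
Layer 870–660 hPa: Δp = 210 hPa = 21000 Pa, q̄ = 0.00872 kg/kg → 0.00872 × 21000 / 9.8 = 18.69 mm
Layer 660–550 hPa: Δp = 110 hPa = 11000 Pa, q̄ = 0.00677 kg/kg → 0.00677 × 11000 / 9.8 = 7.60 mm
Layer 550–460 hPa: Δp = 90 hPa = 9000 Pa, q̄ = 0.00351 kg/kg → 0.00351 × 9000 / 9.8 = 3.22 mm
Layer 460–250 hPa: Δp = 210 hPa = 21000 Pa, q̄ = 0.000722 kg/kg → 0.000722 × 21000 / 9.8 = 1.55 mm
PW = 27.82 + 18.69 + 7.60 + 3.22 + 1.55 = 58.88 ≈ 58.9 mm.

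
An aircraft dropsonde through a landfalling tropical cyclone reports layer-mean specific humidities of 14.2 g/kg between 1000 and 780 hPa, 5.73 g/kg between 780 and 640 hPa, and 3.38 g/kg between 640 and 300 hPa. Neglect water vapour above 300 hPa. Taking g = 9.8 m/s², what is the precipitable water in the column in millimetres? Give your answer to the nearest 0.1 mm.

Precipitable water is the column-integrated vapour mass per unit area: PW = (1/g) Σ q̄ Δp, with q in kg/kg and Δp in Pa (1 kg/m² of water = 1 mm).
Layer 1000–780 hPa: Δp = 220 hPa = 22000 Pa, q̄ = 0.0142 kg/kg → 0.0142 × 22000 / 9.8 = 31.88 mm
Layer 780–640 hPa: Δp = 140 hPa = 14000 Pa, q̄ = 0.00573 kg/kg → 0.00573 × 14000 / 9.8 = 8.19 mm
Layer 640–300 hPa: Δp = 340 hPa = 34000 Pa, q̄ = 0.00338 kg/kg → 0.00338 × 34000 / 9.8 = 11.73 mm
PW = 31.88 + 8.19 + 11.73 = 51.80 ≈ 51.8 mm.

PW ≈ 51.8 mm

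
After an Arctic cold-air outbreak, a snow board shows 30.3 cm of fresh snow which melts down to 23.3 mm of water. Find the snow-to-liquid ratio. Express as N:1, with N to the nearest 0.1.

Ratio = snow depth / SWE = 303 mm / 23.3 mm = 13.0, i.e. 13.0:1.

ratio ≈ 13.0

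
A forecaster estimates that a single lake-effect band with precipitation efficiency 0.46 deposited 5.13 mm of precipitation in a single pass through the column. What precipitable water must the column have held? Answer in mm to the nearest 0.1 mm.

PW = precipitation / ε = 5.13 / 0.46 = 11.2 mm.

PW ≈ 11.2 mm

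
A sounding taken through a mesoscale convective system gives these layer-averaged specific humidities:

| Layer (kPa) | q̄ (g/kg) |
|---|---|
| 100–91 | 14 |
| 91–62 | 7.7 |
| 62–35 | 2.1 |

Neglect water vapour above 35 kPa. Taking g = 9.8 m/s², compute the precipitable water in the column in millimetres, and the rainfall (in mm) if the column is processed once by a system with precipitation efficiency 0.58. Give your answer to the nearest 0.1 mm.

PW ≈ 41.4 mm; rainfall ≈ 24.0 mm

Precipitable water is the column-integrated vapour mass per unit area: PW = (1/g) Σ q̄ Δp, with q in kg/kg and Δp in Pa (1 kg/m² of water = 1 mm).
Layer 100–91 kPa: Δp = 90 hPa = 9000 Pa, q̄ = 0.014 kg/kg → 0.014 × 9000 / 9.8 = 12.86 mm
Layer 91–62 kPa: Δp = 290 hPa = 29000 Pa, q̄ = 0.0077 kg/kg → 0.0077 × 29000 / 9.8 = 22.79 mm
Layer 62–35 kPa: Δp = 270 hPa = 27000 Pa, q̄ = 0.0021 kg/kg → 0.0021 × 27000 / 9.8 = 5.79 mm
PW = 12.86 + 22.79 + 5.79 = 41.44 ≈ 41.4 mm.
Rainfall = ε × PW = 0.58 × 41.4 = 24.0 mm.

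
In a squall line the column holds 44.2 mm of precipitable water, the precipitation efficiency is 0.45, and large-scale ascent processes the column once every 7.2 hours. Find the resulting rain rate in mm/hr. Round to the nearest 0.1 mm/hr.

R ≈ 2.8 mm/hr

Each overturning extracts ε × PW = 0.45 × 44.2 = 19.89 mm.
Rate = ε·PW / τ = 19.89 / 7.2 h = 2.8 mm/hr.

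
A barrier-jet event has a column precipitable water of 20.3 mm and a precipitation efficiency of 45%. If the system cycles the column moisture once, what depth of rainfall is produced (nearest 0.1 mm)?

Rainfall = ε × PW = 0.45 × 20.3 = 9.1 mm.

rainfall ≈ 9.1 mm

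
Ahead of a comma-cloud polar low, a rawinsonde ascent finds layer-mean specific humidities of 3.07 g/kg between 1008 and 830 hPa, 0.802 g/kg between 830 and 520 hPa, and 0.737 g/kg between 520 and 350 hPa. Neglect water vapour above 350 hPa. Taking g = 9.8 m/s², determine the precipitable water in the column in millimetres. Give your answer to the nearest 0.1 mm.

PW ≈ 9.4 mm

Precipitable water is the column-integrated vapour mass per unit area: PW = (1/g) Σ q̄ Δp, with q in kg/kg and Δp in Pa (1 kg/m² of water = 1 mm).
Layer 1008–830 hPa: Δp = 178 hPa = 17800 Pa, q̄ = 0.00307 kg/kg → 0.00307 × 17800 / 9.8 = 5.58 mm
Layer 830–520 hPa: Δp = 310 hPa = 31000 Pa, q̄ = 0.000802 kg/kg → 0.000802 × 31000 / 9.8 = 2.54 mm
Layer 520–350 hPa: Δp = 170 hPa = 17000 Pa, q̄ = 0.000737 kg/kg → 0.000737 × 17000 / 9.8 = 1.28 mm
PW = 5.58 + 2.54 + 1.28 = 9.40 ≈ 9.4 mm.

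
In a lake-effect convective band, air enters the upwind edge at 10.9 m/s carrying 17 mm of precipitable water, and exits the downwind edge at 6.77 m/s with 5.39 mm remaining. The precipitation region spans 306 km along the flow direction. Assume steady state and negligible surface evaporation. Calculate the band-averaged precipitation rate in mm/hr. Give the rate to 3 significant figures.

Column moisture flux per unit crosswind length is F = V × PW.
Inflow: F_in = 10.9 × 17 = 185.3 mm·m/s
Outflow: F_out = 6.77 × 5.39 = 36.4903 mm·m/s
Steady-state rate R = (F_in − F_out)/L = (185.3 − 36.4903) / 306000 m = 4.863e-04 mm/s.
R = 4.863e-04 × 3600 = 1.75 mm/hr.

R ≈ 1.75 mm/hr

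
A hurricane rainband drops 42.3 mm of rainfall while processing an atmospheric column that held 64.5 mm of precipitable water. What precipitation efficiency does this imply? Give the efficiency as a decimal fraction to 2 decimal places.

ε = rainfall / PW = 42.3 / 64.5 = 0.66.

ε ≈ 0.66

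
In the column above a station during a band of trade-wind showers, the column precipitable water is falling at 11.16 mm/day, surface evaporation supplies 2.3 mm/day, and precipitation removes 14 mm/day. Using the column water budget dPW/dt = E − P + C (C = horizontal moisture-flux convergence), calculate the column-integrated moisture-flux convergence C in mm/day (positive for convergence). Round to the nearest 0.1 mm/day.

C ≈ 0.5 mm/day

dPW/dt = -11.16 mm/day.
C = dPW/dt − E + P = (-11.16) − 2.3 + 14 = 0.5 mm/day.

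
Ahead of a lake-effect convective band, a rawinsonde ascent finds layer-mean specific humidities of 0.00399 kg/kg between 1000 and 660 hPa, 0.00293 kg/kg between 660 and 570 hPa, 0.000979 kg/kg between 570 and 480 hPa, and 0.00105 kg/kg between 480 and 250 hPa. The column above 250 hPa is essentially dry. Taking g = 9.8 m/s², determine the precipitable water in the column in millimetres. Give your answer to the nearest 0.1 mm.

PW ≈ 19.9 mm

Precipitable water is the column-integrated vapour mass per unit area: PW = (1/g) Σ q̄ Δp, with q in kg/kg and Δp in Pa (1 kg/m² of water = 1 mm).
Layer 1000–660 hPa: Δp = 340 hPa = 34000 Pa, q̄ = 0.00399 kg/kg → 0.00399 × 34000 / 9.8 = 13.84 mm
Layer 660–570 hPa: Δp = 90 hPa = 9000 Pa, q̄ = 0.00293 kg/kg → 0.00293 × 9000 / 9.8 = 2.69 mm
Layer 570–480 hPa: Δp = 90 hPa = 9000 Pa, q̄ = 0.000979 kg/kg → 0.000979 × 9000 / 9.8 = 0.90 mm
Layer 480–250 hPa: Δp = 230 hPa = 23000 Pa, q̄ = 0.00105 kg/kg → 0.00105 × 23000 / 9.8 = 2.46 mm
PW = 13.84 + 2.69 + 0.90 + 2.46 = 19.89 ≈ 19.9 mm.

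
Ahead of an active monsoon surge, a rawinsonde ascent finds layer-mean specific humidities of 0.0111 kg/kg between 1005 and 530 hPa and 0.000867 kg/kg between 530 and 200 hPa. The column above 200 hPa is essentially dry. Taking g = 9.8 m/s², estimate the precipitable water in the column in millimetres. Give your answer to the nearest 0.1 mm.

Precipitable water is the column-integrated vapour mass per unit area: PW = (1/g) Σ q̄ Δp, with q in kg/kg and Δp in Pa (1 kg/m² of water = 1 mm).
Layer 1005–530 hPa: Δp = 475 hPa = 47500 Pa, q̄ = 0.0111 kg/kg → 0.0111 × 47500 / 9.8 = 53.80 mm
Layer 530–200 hPa: Δp = 330 hPa = 33000 Pa, q̄ = 0.000867 kg/kg → 0.000867 × 33000 / 9.8 = 2.92 mm
PW = 53.80 + 2.92 = 56.72 ≈ 56.7 mm.

PW ≈ 56.7 mm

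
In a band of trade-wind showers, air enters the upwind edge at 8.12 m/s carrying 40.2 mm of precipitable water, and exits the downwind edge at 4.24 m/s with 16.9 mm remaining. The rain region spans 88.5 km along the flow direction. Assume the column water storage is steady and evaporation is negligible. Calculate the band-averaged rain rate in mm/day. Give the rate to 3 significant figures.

Column moisture flux per unit crosswind length is F = V × PW.
Inflow: F_in = 8.12 × 40.2 = 326.424 mm·m/s
Outflow: F_out = 4.24 × 16.9 = 71.656 mm·m/s
Steady-state rate R = (F_in − F_out)/L = (326.424 − 71.656) / 88500 m = 2.879e-03 mm/s.
R = 2.879e-03 × 3600 × 24 = 249 mm/day.

R ≈ 249 mm/day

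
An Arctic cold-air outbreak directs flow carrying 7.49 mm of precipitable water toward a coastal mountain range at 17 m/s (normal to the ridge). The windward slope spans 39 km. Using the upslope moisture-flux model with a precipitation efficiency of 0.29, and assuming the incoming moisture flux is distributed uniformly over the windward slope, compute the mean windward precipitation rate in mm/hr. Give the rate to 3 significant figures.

Incoming column moisture flux per unit ridge length: F = V × PW = 17 × 7.49 = 127.33 mm·m/s.
Spread over the 39 km slope with efficiency ε = 0.29: R = ε·F/W = 0.29 × 127.33 / 39000 m = 9.468e-04 mm/s.
R = 9.468e-04 × 3600 = 3.41 mm/hr.

R ≈ 3.41 mm/hr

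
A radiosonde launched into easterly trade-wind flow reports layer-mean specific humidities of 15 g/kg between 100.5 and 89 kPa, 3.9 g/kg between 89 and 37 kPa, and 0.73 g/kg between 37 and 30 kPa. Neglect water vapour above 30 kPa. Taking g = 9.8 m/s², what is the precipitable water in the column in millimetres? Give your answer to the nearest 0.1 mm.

PW ≈ 38.8 mm

Precipitable water is the column-integrated vapour mass per unit area: PW = (1/g) Σ q̄ Δp, with q in kg/kg and Δp in Pa (1 kg/m² of water = 1 mm).
Layer 100.5–89 kPa: Δp = 115 hPa = 11500 Pa, q̄ = 0.015 kg/kg → 0.015 × 11500 / 9.8 = 17.60 mm
Layer 89–37 kPa: Δp = 520 hPa = 52000 Pa, q̄ = 0.0039 kg/kg → 0.0039 × 52000 / 9.8 = 20.69 mm
Layer 37–30 kPa: Δp = 70 hPa = 7000 Pa, q̄ = 0.00073 kg/kg → 0.00073 × 7000 / 9.8 = 0.52 mm
PW = 17.60 + 20.69 + 0.52 = 38.81 ≈ 38.8 mm.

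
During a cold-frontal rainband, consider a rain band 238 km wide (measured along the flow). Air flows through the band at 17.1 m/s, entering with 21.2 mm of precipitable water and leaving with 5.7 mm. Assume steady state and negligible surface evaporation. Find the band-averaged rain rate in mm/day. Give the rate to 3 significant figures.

Column moisture flux per unit crosswind length is F = V × PW.
Inflow: F_in = 17.1 × 21.2 = 362.52 mm·m/s
Outflow: F_out = 17.1 × 5.7 = 97.47 mm·m/s
Steady-state rate R = (F_in − F_out)/L = (362.52 − 97.47) / 238000 m = 1.114e-03 mm/s.
R = 1.114e-03 × 3600 × 24 = 96.2 mm/day.

R ≈ 96.2 mm/day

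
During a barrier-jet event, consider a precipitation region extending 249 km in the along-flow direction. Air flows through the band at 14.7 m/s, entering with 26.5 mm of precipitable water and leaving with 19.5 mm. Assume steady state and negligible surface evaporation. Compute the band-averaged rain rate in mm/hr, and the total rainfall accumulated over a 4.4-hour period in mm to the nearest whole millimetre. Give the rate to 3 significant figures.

Column moisture flux per unit crosswind length is F = V × PW.
Inflow: F_in = 14.7 × 26.5 = 389.55 mm·m/s
Outflow: F_out = 14.7 × 19.5 = 286.65 mm·m/s
Steady-state rate R = (F_in − F_out)/L = (389.55 − 286.65) / 249000 m = 4.133e-04 mm/s.
R = 4.133e-04 × 3600 = 1.49 mm/hr.
Over 4.4 h: total = 1.49 × 4.4 = 6.556 ≈ 7 mm.

R ≈ 1.49 mm/hr; total ≈ 7 mm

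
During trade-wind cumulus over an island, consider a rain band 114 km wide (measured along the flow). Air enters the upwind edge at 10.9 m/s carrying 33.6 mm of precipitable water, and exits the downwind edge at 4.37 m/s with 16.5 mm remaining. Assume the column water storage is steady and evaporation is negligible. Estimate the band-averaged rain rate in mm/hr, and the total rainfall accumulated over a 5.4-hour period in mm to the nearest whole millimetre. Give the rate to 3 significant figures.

Column moisture flux per unit crosswind length is F = V × PW.
Inflow: F_in = 10.9 × 33.6 = 366.24 mm·m/s
Outflow: F_out = 4.37 × 16.5 = 72.105 mm·m/s
Steady-state rate R = (F_in − F_out)/L = (366.24 − 72.105) / 114000 m = 2.580e-03 mm/s.
R = 2.580e-03 × 3600 = 9.29 mm/hr.
Over 5.4 h: total = 9.29 × 5.4 = 50.166 ≈ 50 mm.

R ≈ 9.29 mm/hr; total ≈ 50 mm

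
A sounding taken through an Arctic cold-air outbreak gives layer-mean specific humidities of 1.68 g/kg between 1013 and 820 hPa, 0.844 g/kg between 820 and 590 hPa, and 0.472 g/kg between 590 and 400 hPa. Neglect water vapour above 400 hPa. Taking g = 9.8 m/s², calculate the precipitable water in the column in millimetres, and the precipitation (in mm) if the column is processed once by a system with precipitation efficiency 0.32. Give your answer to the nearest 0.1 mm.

PW ≈ 6.2 mm; precipitation ≈ 2.0 mm

Precipitable water is the column-integrated vapour mass per unit area: PW = (1/g) Σ q̄ Δp, with q in kg/kg and Δp in Pa (1 kg/m² of water = 1 mm).
Layer 1013–820 hPa: Δp = 193 hPa = 19300 Pa, q̄ = 0.00168 kg/kg → 0.00168 × 19300 / 9.8 = 3.31 mm
Layer 820–590 hPa: Δp = 230 hPa = 23000 Pa, q̄ = 0.000844 kg/kg → 0.000844 × 23000 / 9.8 = 1.98 mm
Layer 590–400 hPa: Δp = 190 hPa = 19000 Pa, q̄ = 0.000472 kg/kg → 0.000472 × 19000 / 9.8 = 0.92 mm
PW = 3.31 + 1.98 + 0.92 = 6.21 ≈ 6.2 mm.
Precipitation = ε × PW = 0.32 × 6.2 = 2.0 mm.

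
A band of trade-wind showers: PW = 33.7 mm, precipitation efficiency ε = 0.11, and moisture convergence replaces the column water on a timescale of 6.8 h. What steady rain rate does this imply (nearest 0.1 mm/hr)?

R ≈ 0.5 mm/hr

Each overturning extracts ε × PW = 0.11 × 33.7 = 3.707 mm.
Rate = ε·PW / τ = 3.707 / 6.8 h = 0.5 mm/hr.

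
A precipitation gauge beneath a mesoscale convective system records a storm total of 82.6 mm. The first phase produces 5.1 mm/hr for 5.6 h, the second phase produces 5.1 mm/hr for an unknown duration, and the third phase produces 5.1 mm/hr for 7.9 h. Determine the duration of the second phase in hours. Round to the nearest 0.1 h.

duration ≈ 2.7 h

Known phases: 5.1 × 5.6 + 5.1 × 7.9 = 28.56 + 40.29 = 68.85 mm.
Remaining depth = 82.6 − 68.85 = 13.75 mm.
Duration = 13.75 / 5.1 = 2.7 h.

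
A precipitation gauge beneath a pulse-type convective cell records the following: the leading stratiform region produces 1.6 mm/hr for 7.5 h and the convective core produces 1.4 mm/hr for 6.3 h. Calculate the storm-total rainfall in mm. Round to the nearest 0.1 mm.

Total = Σ Rᵢ Δtᵢ = 1.6 × 7.5 + 1.4 × 6.3
      = 12 + 8.82 = 20.8 mm.

total ≈ 20.8 mm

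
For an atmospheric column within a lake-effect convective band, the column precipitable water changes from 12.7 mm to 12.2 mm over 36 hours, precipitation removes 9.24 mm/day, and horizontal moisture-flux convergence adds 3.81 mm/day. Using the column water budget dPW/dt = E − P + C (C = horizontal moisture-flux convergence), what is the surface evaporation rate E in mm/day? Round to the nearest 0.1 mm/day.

dPW/dt = (12.2 − 12.7) mm / (36/24 day) = -0.333 mm/day.
E = dPW/dt + P − C = (-0.333) + 9.24 − (3.81) = 5.1 mm/day.

E ≈ 5.1 mm/day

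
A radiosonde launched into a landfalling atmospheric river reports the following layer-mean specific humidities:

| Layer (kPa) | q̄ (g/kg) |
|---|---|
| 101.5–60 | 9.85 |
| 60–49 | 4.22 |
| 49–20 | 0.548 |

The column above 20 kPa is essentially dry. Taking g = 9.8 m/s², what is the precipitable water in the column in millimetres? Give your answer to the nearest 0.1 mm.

PW ≈ 48.1 mm

Precipitable water is the column-integrated vapour mass per unit area: PW = (1/g) Σ q̄ Δp, with q in kg/kg and Δp in Pa (1 kg/m² of water = 1 mm).
Layer 101.5–60 kPa: Δp = 415 hPa = 41500 Pa, q̄ = 0.00985 kg/kg → 0.00985 × 41500 / 9.8 = 41.71 mm
Layer 60–49 kPa: Δp = 110 hPa = 11000 Pa, q̄ = 0.00422 kg/kg → 0.00422 × 11000 / 9.8 = 4.74 mm
Layer 49–20 kPa: Δp = 290 hPa = 29000 Pa, q̄ = 0.000548 kg/kg → 0.000548 × 29000 / 9.8 = 1.62 mm
PW = 41.71 + 4.74 + 1.62 = 48.07 ≈ 48.1 mm.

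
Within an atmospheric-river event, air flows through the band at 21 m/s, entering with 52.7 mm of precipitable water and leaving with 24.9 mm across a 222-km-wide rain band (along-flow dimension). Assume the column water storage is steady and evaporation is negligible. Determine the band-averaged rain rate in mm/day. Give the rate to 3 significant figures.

Column moisture flux per unit crosswind length is F = V × PW.
Inflow: F_in = 21 × 52.7 = 1106.7 mm·m/s
Outflow: F_out = 21 × 24.9 = 522.9 mm·m/s
Steady-state rate R = (F_in − F_out)/L = (1106.7 − 522.9) / 222000 m = 2.630e-03 mm/s.
R = 2.630e-03 × 3600 × 24 = 227 mm/day.

R ≈ 227 mm/day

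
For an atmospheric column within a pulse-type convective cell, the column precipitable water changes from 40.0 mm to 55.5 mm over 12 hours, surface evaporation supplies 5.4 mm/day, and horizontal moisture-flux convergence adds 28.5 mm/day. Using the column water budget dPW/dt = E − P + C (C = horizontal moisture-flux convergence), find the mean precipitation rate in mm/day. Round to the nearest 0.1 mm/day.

dPW/dt = (55.5 − 40.0) mm / (12/24 day) = +31.000 mm/day.
P = E + C − dPW/dt = 5.4 + (28.5) − (+31.000) = 2.9 mm/day.

P ≈ 2.9 mm/day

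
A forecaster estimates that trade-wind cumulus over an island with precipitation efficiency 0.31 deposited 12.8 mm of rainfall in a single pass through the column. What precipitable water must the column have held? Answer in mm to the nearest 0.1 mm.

PW = rainfall / ε = 12.8 / 0.31 = 41.3 mm.

PW ≈ 41.3 mm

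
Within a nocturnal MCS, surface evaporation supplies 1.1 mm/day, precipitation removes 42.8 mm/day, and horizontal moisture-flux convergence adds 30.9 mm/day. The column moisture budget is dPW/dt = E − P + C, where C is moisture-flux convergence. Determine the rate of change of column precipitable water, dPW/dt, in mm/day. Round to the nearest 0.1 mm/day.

dPW/dt ≈ -10.8 mm/day

dPW/dt = E − P + C = 1.1 − 42.8 + (30.9) = -10.8 mm/day.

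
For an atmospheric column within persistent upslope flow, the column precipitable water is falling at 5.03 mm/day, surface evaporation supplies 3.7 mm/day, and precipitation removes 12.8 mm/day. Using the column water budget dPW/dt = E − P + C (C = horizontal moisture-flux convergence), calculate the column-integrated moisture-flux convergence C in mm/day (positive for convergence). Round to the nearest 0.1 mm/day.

dPW/dt = -5.03 mm/day.
C = dPW/dt − E + P = (-5.03) − 3.7 + 12.8 = 4.1 mm/day.

C ≈ 4.1 mm/day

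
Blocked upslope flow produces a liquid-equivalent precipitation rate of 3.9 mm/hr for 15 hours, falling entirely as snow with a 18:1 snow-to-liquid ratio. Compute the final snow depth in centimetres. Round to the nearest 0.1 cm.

Liquid-equivalent depth = 3.9 × 15 = 58.5 mm.
Snow depth = 58.5 mm × 18 = 1053 mm = 105.3 cm.

snow depth ≈ 105.3 cm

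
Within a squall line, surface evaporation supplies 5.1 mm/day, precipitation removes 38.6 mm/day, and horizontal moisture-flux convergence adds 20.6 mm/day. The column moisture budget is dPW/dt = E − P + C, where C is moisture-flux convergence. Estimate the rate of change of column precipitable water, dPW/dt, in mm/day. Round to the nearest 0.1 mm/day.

dPW/dt ≈ -12.9 mm/day

dPW/dt = E − P + C = 5.1 − 38.6 + (20.6) = -12.9 mm/day.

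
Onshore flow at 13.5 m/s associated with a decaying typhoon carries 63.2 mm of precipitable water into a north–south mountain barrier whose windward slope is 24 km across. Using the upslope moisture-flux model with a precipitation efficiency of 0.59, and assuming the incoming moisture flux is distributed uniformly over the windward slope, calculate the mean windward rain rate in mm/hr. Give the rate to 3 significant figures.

R ≈ 75.5 mm/hr

Incoming column moisture flux per unit ridge length: F = V × PW = 13.5 × 63.2 = 853.2 mm·m/s.
Spread over the 24 km slope with efficiency ε = 0.59: R = ε·F/W = 0.59 × 853.2 / 24000 m = 2.097e-02 mm/s.
R = 2.097e-02 × 3600 = 75.5 mm/hr.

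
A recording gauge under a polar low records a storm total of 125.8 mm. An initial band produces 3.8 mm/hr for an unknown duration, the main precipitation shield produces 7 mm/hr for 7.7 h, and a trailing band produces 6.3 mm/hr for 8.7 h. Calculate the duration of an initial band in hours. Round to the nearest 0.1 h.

duration ≈ 4.5 h

Known phases: 7 × 7.7 + 6.3 × 8.7 = 53.9 + 54.81 = 108.71 mm.
Remaining depth = 125.8 − 108.71 = 17.09 mm.
Duration = 17.09 / 3.8 = 4.5 h.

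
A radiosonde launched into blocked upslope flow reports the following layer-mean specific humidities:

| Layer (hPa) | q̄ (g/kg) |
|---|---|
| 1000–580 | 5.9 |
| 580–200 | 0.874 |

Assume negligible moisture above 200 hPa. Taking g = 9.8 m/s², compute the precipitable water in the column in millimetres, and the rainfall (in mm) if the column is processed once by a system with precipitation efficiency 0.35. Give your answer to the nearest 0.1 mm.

PW ≈ 28.7 mm; rainfall ≈ 10.0 mm

Precipitable water is the column-integrated vapour mass per unit area: PW = (1/g) Σ q̄ Δp, with q in kg/kg and Δp in Pa (1 kg/m² of water = 1 mm).
Layer 1000–580 hPa: Δp = 420 hPa = 42000 Pa, q̄ = 0.0059 kg/kg → 0.0059 × 42000 / 9.8 = 25.29 mm
Layer 580–200 hPa: Δp = 380 hPa = 38000 Pa, q̄ = 0.000874 kg/kg → 0.000874 × 38000 / 9.8 = 3.39 mm
PW = 25.29 + 3.39 = 28.68 ≈ 28.7 mm.
Rainfall = ε × PW = 0.35 × 28.7 = 10.0 mm.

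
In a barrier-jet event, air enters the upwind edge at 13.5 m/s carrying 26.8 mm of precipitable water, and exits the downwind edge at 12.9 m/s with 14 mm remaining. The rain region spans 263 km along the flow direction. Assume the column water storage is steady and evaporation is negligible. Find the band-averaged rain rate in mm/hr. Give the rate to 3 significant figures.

Column moisture flux per unit crosswind length is F = V × PW.
Inflow: F_in = 13.5 × 26.8 = 361.8 mm·m/s
Outflow: F_out = 12.9 × 14 = 180.6 mm·m/s
Steady-state rate R = (F_in − F_out)/L = (361.8 − 180.6) / 263000 m = 6.890e-04 mm/s.
R = 6.890e-04 × 3600 = 2.48 mm/hr.

R ≈ 2.48 mm/hr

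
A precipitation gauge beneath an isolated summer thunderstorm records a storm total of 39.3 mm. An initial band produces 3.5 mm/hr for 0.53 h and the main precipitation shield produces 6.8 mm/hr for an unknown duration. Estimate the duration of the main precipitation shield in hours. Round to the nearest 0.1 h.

Known phases: 3.5 × 0.53 = 1.855 mm.
Remaining depth = 39.3 − 1.855 = 37.445 mm.
Duration = 37.445 / 6.8 = 5.5 h.

duration ≈ 5.5 h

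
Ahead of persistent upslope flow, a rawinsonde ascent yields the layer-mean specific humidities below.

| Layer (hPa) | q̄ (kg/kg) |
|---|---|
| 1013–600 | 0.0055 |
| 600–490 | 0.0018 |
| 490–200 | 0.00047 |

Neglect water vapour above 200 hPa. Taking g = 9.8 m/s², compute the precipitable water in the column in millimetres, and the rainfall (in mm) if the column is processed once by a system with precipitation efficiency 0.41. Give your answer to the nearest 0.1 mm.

Precipitable water is the column-integrated vapour mass per unit area: PW = (1/g) Σ q̄ Δp, with q in kg/kg and Δp in Pa (1 kg/m² of water = 1 mm).
Layer 1013–600 hPa: Δp = 413 hPa = 41300 Pa, q̄ = 0.0055 kg/kg → 0.0055 × 41300 / 9.8 = 23.18 mm
Layer 600–490 hPa: Δp = 110 hPa = 11000 Pa, q̄ = 0.0018 kg/kg → 0.0018 × 11000 / 9.8 = 2.02 mm
Layer 490–200 hPa: Δp = 290 hPa = 29000 Pa, q̄ = 0.00047 kg/kg → 0.00047 × 29000 / 9.8 = 1.39 mm
PW = 23.18 + 2.02 + 1.39 = 26.59 ≈ 26.6 mm.
Rainfall = ε × PW = 0.41 × 26.6 = 10.9 mm.

PW ≈ 26.6 mm; rainfall ≈ 10.9 mm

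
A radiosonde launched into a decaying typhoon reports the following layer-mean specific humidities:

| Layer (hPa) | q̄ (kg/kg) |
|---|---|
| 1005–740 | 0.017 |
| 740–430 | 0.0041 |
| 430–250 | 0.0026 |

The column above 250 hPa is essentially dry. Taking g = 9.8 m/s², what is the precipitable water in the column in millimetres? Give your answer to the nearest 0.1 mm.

PW ≈ 63.7 mm

Precipitable water is the column-integrated vapour mass per unit area: PW = (1/g) Σ q̄ Δp, with q in kg/kg and Δp in Pa (1 kg/m² of water = 1 mm).
Layer 1005–740 hPa: Δp = 265 hPa = 26500 Pa, q̄ = 0.017 kg/kg → 0.017 × 26500 / 9.8 = 45.97 mm
Layer 740–430 hPa: Δp = 310 hPa = 31000 Pa, q̄ = 0.0041 kg/kg → 0.0041 × 31000 / 9.8 = 12.97 mm
Layer 430–250 hPa: Δp = 180 hPa = 18000 Pa, q̄ = 0.0026 kg/kg → 0.0026 × 18000 / 9.8 = 4.78 mm
PW = 45.97 + 12.97 + 4.78 = 63.72 ≈ 63.7 mm.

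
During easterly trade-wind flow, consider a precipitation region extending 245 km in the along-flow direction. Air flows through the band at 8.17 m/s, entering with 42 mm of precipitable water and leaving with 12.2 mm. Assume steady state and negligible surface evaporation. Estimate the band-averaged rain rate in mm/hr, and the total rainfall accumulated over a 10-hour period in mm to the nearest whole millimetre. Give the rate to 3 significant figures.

R ≈ 3.58 mm/hr; total ≈ 36 mm

Column moisture flux per unit crosswind length is F = V × PW.
Inflow: F_in = 8.17 × 42 = 343.14 mm·m/s
Outflow: F_out = 8.17 × 12.2 = 99.674 mm·m/s
Steady-state rate R = (F_in − F_out)/L = (343.14 − 99.674) / 245000 m = 9.937e-04 mm/s.
R = 9.937e-04 × 3600 = 3.58 mm/hr.
Over 10 h: total = 3.58 × 10 = 35.8 ≈ 36 mm.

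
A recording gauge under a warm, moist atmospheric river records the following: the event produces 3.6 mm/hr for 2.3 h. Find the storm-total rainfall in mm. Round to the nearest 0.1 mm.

total ≈ 8.3 mm

Total = Σ Rᵢ Δtᵢ = 3.6 × 2.3
      = 8.28 = 8.3 mm.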